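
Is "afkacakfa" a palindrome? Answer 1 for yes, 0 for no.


Input: afkacakfa
Reversed: afkacakfa
  Compare pos 0 ('a') with pos 8 ('a'): match
  Compare pos 1 ('f') with pos 7 ('f'): match
  Compare pos 2 ('k') with pos 6 ('k'): match
  Compare pos 3 ('a') with pos 5 ('a'): match
Result: palindrome

1


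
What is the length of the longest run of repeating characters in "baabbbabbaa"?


Input: "baabbbabbaa"
Scanning for longest run:
  Position 1 ('a'): new char, reset run to 1
  Position 2 ('a'): continues run of 'a', length=2
  Position 3 ('b'): new char, reset run to 1
  Position 4 ('b'): continues run of 'b', length=2
  Position 5 ('b'): continues run of 'b', length=3
  Position 6 ('a'): new char, reset run to 1
  Position 7 ('b'): new char, reset run to 1
  Position 8 ('b'): continues run of 'b', length=2
  Position 9 ('a'): new char, reset run to 1
  Position 10 ('a'): continues run of 'a', length=2
Longest run: 'b' with length 3

3


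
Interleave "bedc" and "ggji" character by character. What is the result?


Interleaving "bedc" and "ggji":
  Position 0: 'b' from first, 'g' from second => "bg"
  Position 1: 'e' from first, 'g' from second => "eg"
  Position 2: 'd' from first, 'j' from second => "dj"
  Position 3: 'c' from first, 'i' from second => "ci"
Result: bgegdjci

bgegdjci


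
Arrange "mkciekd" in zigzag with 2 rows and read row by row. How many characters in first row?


Zigzag "mkciekd" into 2 rows:
Placing characters:
  'm' => row 0
  'k' => row 1
  'c' => row 0
  'i' => row 1
  'e' => row 0
  'k' => row 1
  'd' => row 0
Rows:
  Row 0: "mced"
  Row 1: "kik"
First row length: 4

4


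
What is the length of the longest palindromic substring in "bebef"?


Input: "bebef"
Checking substrings for palindromes:
  [0:3] "beb" (len 3) => palindrome
  [1:4] "ebe" (len 3) => palindrome
Longest palindromic substring: "beb" with length 3

3


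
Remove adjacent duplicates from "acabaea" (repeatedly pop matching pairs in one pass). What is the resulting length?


Input: acabaea
Stack-based adjacent duplicate removal:
  Read 'a': push. Stack: a
  Read 'c': push. Stack: ac
  Read 'a': push. Stack: aca
  Read 'b': push. Stack: acab
  Read 'a': push. Stack: acaba
  Read 'e': push. Stack: acabae
  Read 'a': push. Stack: acabaea
Final stack: "acabaea" (length 7)

7


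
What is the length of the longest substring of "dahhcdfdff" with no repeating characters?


Input: "dahhcdfdff"
Sliding window (track last position of each char):
  Position 0 ('d'): window [0,0] length 1 -- new best
  Position 1 ('a'): window [0,1] length 2 -- new best
  Position 2 ('h'): window [0,2] length 3 -- new best
  Position 3 ('h'): repeat (last at 2), move window start to 3
  Position 3 ('h'): window [3,3] length 1
  Position 4 ('c'): window [3,4] length 2
  Position 5 ('d'): window [3,5] length 3
  Position 6 ('f'): window [3,6] length 4 -- new best
  Position 7 ('d'): repeat (last at 5), move window start to 6
  Position 7 ('d'): window [6,7] length 2
  Position 8 ('f'): repeat (last at 6), move window start to 7
  Position 8 ('f'): window [7,8] length 2
  Position 9 ('f'): repeat (last at 8), move window start to 9
  Position 9 ('f'): window [9,9] length 1
Longest substring with no repeats: "hcdf" with length 4

4


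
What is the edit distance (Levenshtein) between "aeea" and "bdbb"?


Computing edit distance: "aeea" -> "bdbb"
DP table:
           b    d    b    b
      0    1    2    3    4
  a   1    1    2    3    4
  e   2    2    2    3    4
  e   3    3    3    3    4
  a   4    4    4    4    4
Edit distance = dp[4][4] = 4

4


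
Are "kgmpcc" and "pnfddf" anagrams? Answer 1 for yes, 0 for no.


Strings: "kgmpcc", "pnfddf"
Sorted first:  ccgkmp
Sorted second: ddffnp
Differ at position 0: 'c' vs 'd' => not anagrams

0


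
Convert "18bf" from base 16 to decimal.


Input: "18bf" in base 16
Positional expansion:
  Digit '1' (value 1) x 16^3 = 4096
  Digit '8' (value 8) x 16^2 = 2048
  Digit 'b' (value 11) x 16^1 = 176
  Digit 'f' (value 15) x 16^0 = 15
Sum = 6335

6335


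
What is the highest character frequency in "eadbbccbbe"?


Input: eadbbccbbe
Character counts:
  'a': 1
  'b': 4
  'c': 2
  'd': 1
  'e': 2
Maximum frequency: 4

4


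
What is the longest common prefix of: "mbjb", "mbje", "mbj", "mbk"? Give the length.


Words: mbjb, mbje, mbj, mbk
  Position 0: all 'm' => match
  Position 1: all 'b' => match
  Position 2: ('j', 'j', 'j', 'k') => mismatch, stop
LCP = "mb" (length 2)

2


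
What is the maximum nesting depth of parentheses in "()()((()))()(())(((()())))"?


Input: "()()((()))()(())(((()())))"
Tracking depth:
  Position 0 '(': depth becomes 1
  Position 1 ')': depth becomes 0
  Position 2 '(': depth becomes 1
  Position 3 ')': depth becomes 0
  Position 4 '(': depth becomes 1
  Position 5 '(': depth becomes 2
  Position 6 '(': depth becomes 3
  Position 7 ')': depth becomes 2
  Position 8 ')': depth becomes 1
  Position 9 ')': depth becomes 0
  Position 10 '(': depth becomes 1
  Position 11 ')': depth becomes 0
  Position 12 '(': depth becomes 1
  Position 13 '(': depth becomes 2
  Position 14 ')': depth becomes 1
  Position 15 ')': depth becomes 0
  Position 16 '(': depth becomes 1
  Position 17 '(': depth becomes 2
  Position 18 '(': depth becomes 3
  Position 19 '(': depth becomes 4
  Position 20 ')': depth becomes 3
  Position 21 '(': depth becomes 4
  Position 22 ')': depth becomes 3
  Position 23 ')': depth becomes 2
  Position 24 ')': depth becomes 1
  Position 25 ')': depth becomes 0
Maximum depth reached: 4

4


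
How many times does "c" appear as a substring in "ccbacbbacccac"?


Searching for "c" in "ccbacbbacccac"
Scanning each position:
  Position 0: "c" => MATCH
  Position 1: "c" => MATCH
  Position 2: "b" => no
  Position 3: "a" => no
  Position 4: "c" => MATCH
  Position 5: "b" => no
  Position 6: "b" => no
  Position 7: "a" => no
  Position 8: "c" => MATCH
  Position 9: "c" => MATCH
  Position 10: "c" => MATCH
  Position 11: "a" => no
  Position 12: "c" => MATCH
Total occurrences: 7

7


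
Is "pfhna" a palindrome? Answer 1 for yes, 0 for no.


Input: pfhna
Reversed: anhfp
  Compare pos 0 ('p') with pos 4 ('a'): MISMATCH
  Compare pos 1 ('f') with pos 3 ('n'): MISMATCH
Result: not a palindrome

0


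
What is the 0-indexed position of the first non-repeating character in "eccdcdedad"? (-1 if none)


Input: eccdcdedad
Character frequencies:
  'a': 1
  'c': 3
  'd': 4
  'e': 2
Scanning left to right for freq == 1:
  Position 0 ('e'): freq=2, skip
  Position 1 ('c'): freq=3, skip
  Position 2 ('c'): freq=3, skip
  Position 3 ('d'): freq=4, skip
  Position 4 ('c'): freq=3, skip
  Position 5 ('d'): freq=4, skip
  Position 6 ('e'): freq=2, skip
  Position 7 ('d'): freq=4, skip
  Position 8 ('a'): unique! => answer = 8

8


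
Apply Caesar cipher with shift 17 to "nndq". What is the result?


Caesar cipher: shift "nndq" by 17
  'n' (pos 13) + 17 = pos 4 = 'e'
  'n' (pos 13) + 17 = pos 4 = 'e'
  'd' (pos 3) + 17 = pos 20 = 'u'
  'q' (pos 16) + 17 = pos 7 = 'h'
Result: eeuh

eeuh


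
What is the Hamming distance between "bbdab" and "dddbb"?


Comparing "bbdab" and "dddbb" position by position:
  Position 0: 'b' vs 'd' => differ
  Position 1: 'b' vs 'd' => differ
  Position 2: 'd' vs 'd' => same
  Position 3: 'a' vs 'b' => differ
  Position 4: 'b' vs 'b' => same
Total differences (Hamming distance): 3

3


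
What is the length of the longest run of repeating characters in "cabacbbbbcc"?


Input: "cabacbbbbcc"
Scanning for longest run:
  Position 1 ('a'): new char, reset run to 1
  Position 2 ('b'): new char, reset run to 1
  Position 3 ('a'): new char, reset run to 1
  Position 4 ('c'): new char, reset run to 1
  Position 5 ('b'): new char, reset run to 1
  Position 6 ('b'): continues run of 'b', length=2
  Position 7 ('b'): continues run of 'b', length=3
  Position 8 ('b'): continues run of 'b', length=4
  Position 9 ('c'): new char, reset run to 1
  Position 10 ('c'): continues run of 'c', length=2
Longest run: 'b' with length 4

4


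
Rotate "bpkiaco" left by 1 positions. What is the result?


Input: "bpkiaco", rotate left by 1
First 1 characters: "b"
Remaining characters: "pkiaco"
Concatenate remaining + first: "pkiaco" + "b" = "pkiacob"

pkiacob


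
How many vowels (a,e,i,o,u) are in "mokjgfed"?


Input: mokjgfed
Checking each character:
  'm' at position 0: consonant
  'o' at position 1: vowel (running total: 1)
  'k' at position 2: consonant
  'j' at position 3: consonant
  'g' at position 4: consonant
  'f' at position 5: consonant
  'e' at position 6: vowel (running total: 2)
  'd' at position 7: consonant
Total vowels: 2

2


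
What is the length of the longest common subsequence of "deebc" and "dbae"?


LCS of "deebc" and "dbae"
DP table:
           d    b    a    e
      0    0    0    0    0
  d   0    1    1    1    1
  e   0    1    1    1    2
  e   0    1    1    1    2
  b   0    1    2    2    2
  c   0    1    2    2    2
LCS length = dp[5][4] = 2

2


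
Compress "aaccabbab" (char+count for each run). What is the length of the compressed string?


Input: aaccabbab
Runs:
  'a' x 2 => "a2"
  'c' x 2 => "c2"
  'a' x 1 => "a1"
  'b' x 2 => "b2"
  'a' x 1 => "a1"
  'b' x 1 => "b1"
Compressed: "a2c2a1b2a1b1"
Compressed length: 12

12


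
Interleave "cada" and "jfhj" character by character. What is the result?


Interleaving "cada" and "jfhj":
  Position 0: 'c' from first, 'j' from second => "cj"
  Position 1: 'a' from first, 'f' from second => "af"
  Position 2: 'd' from first, 'h' from second => "dh"
  Position 3: 'a' from first, 'j' from second => "aj"
Result: cjafdhaj

cjafdhaj


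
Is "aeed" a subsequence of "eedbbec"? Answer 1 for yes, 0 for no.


Check if "aeed" is a subsequence of "eedbbec"
Greedy scan:
  Position 0 ('e'): no match needed
  Position 1 ('e'): no match needed
  Position 2 ('d'): no match needed
  Position 3 ('b'): no match needed
  Position 4 ('b'): no match needed
  Position 5 ('e'): no match needed
  Position 6 ('c'): no match needed
Only matched 0/4 characters => not a subsequence

0


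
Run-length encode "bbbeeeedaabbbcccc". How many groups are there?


Input: bbbeeeedaabbbcccc
Scanning for consecutive runs:
  Group 1: 'b' x 3 (positions 0-2)
  Group 2: 'e' x 4 (positions 3-6)
  Group 3: 'd' x 1 (positions 7-7)
  Group 4: 'a' x 2 (positions 8-9)
  Group 5: 'b' x 3 (positions 10-12)
  Group 6: 'c' x 4 (positions 13-16)
Total groups: 6

6


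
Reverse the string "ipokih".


Input: ipokih
Reading characters right to left:
  Position 5: 'h'
  Position 4: 'i'
  Position 3: 'k'
  Position 2: 'o'
  Position 1: 'p'
  Position 0: 'i'
Reversed: hikopi

hikopi


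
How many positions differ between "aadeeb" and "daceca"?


Comparing "aadeeb" and "daceca" position by position:
  Position 0: 'a' vs 'd' => DIFFER
  Position 1: 'a' vs 'a' => same
  Position 2: 'd' vs 'c' => DIFFER
  Position 3: 'e' vs 'e' => same
  Position 4: 'e' vs 'c' => DIFFER
  Position 5: 'b' vs 'a' => DIFFER
Positions that differ: 4

4


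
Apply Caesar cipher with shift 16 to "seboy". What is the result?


Caesar cipher: shift "seboy" by 16
  's' (pos 18) + 16 = pos 8 = 'i'
  'e' (pos 4) + 16 = pos 20 = 'u'
  'b' (pos 1) + 16 = pos 17 = 'r'
  'o' (pos 14) + 16 = pos 4 = 'e'
  'y' (pos 24) + 16 = pos 14 = 'o'
Result: iureo

iureo


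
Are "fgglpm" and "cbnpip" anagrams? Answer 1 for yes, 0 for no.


Strings: "fgglpm", "cbnpip"
Sorted first:  fgglmp
Sorted second: bcinpp
Differ at position 0: 'f' vs 'b' => not anagrams

0


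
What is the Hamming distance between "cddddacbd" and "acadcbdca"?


Comparing "cddddacbd" and "acadcbdca" position by position:
  Position 0: 'c' vs 'a' => differ
  Position 1: 'd' vs 'c' => differ
  Position 2: 'd' vs 'a' => differ
  Position 3: 'd' vs 'd' => same
  Position 4: 'd' vs 'c' => differ
  Position 5: 'a' vs 'b' => differ
  Position 6: 'c' vs 'd' => differ
  Position 7: 'b' vs 'c' => differ
  Position 8: 'd' vs 'a' => differ
Total differences (Hamming distance): 8

8


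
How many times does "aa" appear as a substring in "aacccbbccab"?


Searching for "aa" in "aacccbbccab"
Scanning each position:
  Position 0: "aa" => MATCH
  Position 1: "ac" => no
  Position 2: "cc" => no
  Position 3: "cc" => no
  Position 4: "cb" => no
  Position 5: "bb" => no
  Position 6: "bc" => no
  Position 7: "cc" => no
  Position 8: "ca" => no
  Position 9: "ab" => no
Total occurrences: 1

1


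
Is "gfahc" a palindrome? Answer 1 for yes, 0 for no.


Input: gfahc
Reversed: chafg
  Compare pos 0 ('g') with pos 4 ('c'): MISMATCH
  Compare pos 1 ('f') with pos 3 ('h'): MISMATCH
Result: not a palindrome

0


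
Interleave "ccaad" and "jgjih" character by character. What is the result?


Interleaving "ccaad" and "jgjih":
  Position 0: 'c' from first, 'j' from second => "cj"
  Position 1: 'c' from first, 'g' from second => "cg"
  Position 2: 'a' from first, 'j' from second => "aj"
  Position 3: 'a' from first, 'i' from second => "ai"
  Position 4: 'd' from first, 'h' from second => "dh"
Result: cjcgajaidh

cjcgajaidh


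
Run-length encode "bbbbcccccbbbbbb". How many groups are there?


Input: bbbbcccccbbbbbb
Scanning for consecutive runs:
  Group 1: 'b' x 4 (positions 0-3)
  Group 2: 'c' x 5 (positions 4-8)
  Group 3: 'b' x 6 (positions 9-14)
Total groups: 3

3


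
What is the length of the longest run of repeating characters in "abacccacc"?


Input: "abacccacc"
Scanning for longest run:
  Position 1 ('b'): new char, reset run to 1
  Position 2 ('a'): new char, reset run to 1
  Position 3 ('c'): new char, reset run to 1
  Position 4 ('c'): continues run of 'c', length=2
  Position 5 ('c'): continues run of 'c', length=3
  Position 6 ('a'): new char, reset run to 1
  Position 7 ('c'): new char, reset run to 1
  Position 8 ('c'): continues run of 'c', length=2
Longest run: 'c' with length 3

3


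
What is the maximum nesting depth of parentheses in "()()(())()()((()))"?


Input: "()()(())()()((()))"
Tracking depth:
  Position 0 '(': depth becomes 1
  Position 1 ')': depth becomes 0
  Position 2 '(': depth becomes 1
  Position 3 ')': depth becomes 0
  Position 4 '(': depth becomes 1
  Position 5 '(': depth becomes 2
  Position 6 ')': depth becomes 1
  Position 7 ')': depth becomes 0
  Position 8 '(': depth becomes 1
  Position 9 ')': depth becomes 0
  Position 10 '(': depth becomes 1
  Position 11 ')': depth becomes 0
  Position 12 '(': depth becomes 1
  Position 13 '(': depth becomes 2
  Position 14 '(': depth becomes 3
  Position 15 ')': depth becomes 2
  Position 16 ')': depth becomes 1
  Position 17 ')': depth becomes 0
Maximum depth reached: 3

3


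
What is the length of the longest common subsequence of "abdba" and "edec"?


LCS of "abdba" and "edec"
DP table:
           e    d    e    c
      0    0    0    0    0
  a   0    0    0    0    0
  b   0    0    0    0    0
  d   0    0    1    1    1
  b   0    0    1    1    1
  a   0    0    1    1    1
LCS length = dp[5][4] = 1

1


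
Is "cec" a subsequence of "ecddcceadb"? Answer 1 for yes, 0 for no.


Check if "cec" is a subsequence of "ecddcceadb"
Greedy scan:
  Position 0 ('e'): no match needed
  Position 1 ('c'): matches sub[0] = 'c'
  Position 2 ('d'): no match needed
  Position 3 ('d'): no match needed
  Position 4 ('c'): no match needed
  Position 5 ('c'): no match needed
  Position 6 ('e'): matches sub[1] = 'e'
  Position 7 ('a'): no match needed
  Position 8 ('d'): no match needed
  Position 9 ('b'): no match needed
Only matched 2/3 characters => not a subsequence

0


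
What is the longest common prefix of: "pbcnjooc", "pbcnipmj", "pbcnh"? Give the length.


Words: pbcnjooc, pbcnipmj, pbcnh
  Position 0: all 'p' => match
  Position 1: all 'b' => match
  Position 2: all 'c' => match
  Position 3: all 'n' => match
  Position 4: ('j', 'i', 'h') => mismatch, stop
LCP = "pbcn" (length 4)

4


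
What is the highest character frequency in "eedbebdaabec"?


Input: eedbebdaabec
Character counts:
  'a': 2
  'b': 3
  'c': 1
  'd': 2
  'e': 4
Maximum frequency: 4

4


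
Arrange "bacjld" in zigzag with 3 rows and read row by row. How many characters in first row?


Zigzag "bacjld" into 3 rows:
Placing characters:
  'b' => row 0
  'a' => row 1
  'c' => row 2
  'j' => row 1
  'l' => row 0
  'd' => row 1
Rows:
  Row 0: "bl"
  Row 1: "ajd"
  Row 2: "c"
First row length: 2

2


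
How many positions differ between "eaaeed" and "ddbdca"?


Comparing "eaaeed" and "ddbdca" position by position:
  Position 0: 'e' vs 'd' => DIFFER
  Position 1: 'a' vs 'd' => DIFFER
  Position 2: 'a' vs 'b' => DIFFER
  Position 3: 'e' vs 'd' => DIFFER
  Position 4: 'e' vs 'c' => DIFFER
  Position 5: 'd' vs 'a' => DIFFER
Positions that differ: 6

6


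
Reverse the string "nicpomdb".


Input: nicpomdb
Reading characters right to left:
  Position 7: 'b'
  Position 6: 'd'
  Position 5: 'm'
  Position 4: 'o'
  Position 3: 'p'
  Position 2: 'c'
  Position 1: 'i'
  Position 0: 'n'
Reversed: bdmopcin

bdmopcin


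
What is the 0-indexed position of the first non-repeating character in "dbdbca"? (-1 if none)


Input: dbdbca
Character frequencies:
  'a': 1
  'b': 2
  'c': 1
  'd': 2
Scanning left to right for freq == 1:
  Position 0 ('d'): freq=2, skip
  Position 1 ('b'): freq=2, skip
  Position 2 ('d'): freq=2, skip
  Position 3 ('b'): freq=2, skip
  Position 4 ('c'): unique! => answer = 4

4


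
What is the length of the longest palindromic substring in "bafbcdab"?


Input: "bafbcdab"
Checking substrings for palindromes:
  No multi-char palindromic substrings found
Longest palindromic substring: "b" with length 1

1


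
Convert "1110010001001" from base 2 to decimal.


Input: "1110010001001" in base 2
Positional expansion:
  Digit '1' (value 1) x 2^12 = 4096
  Digit '1' (value 1) x 2^11 = 2048
  Digit '1' (value 1) x 2^10 = 1024
  Digit '0' (value 0) x 2^9 = 0
  Digit '0' (value 0) x 2^8 = 0
  Digit '1' (value 1) x 2^7 = 128
  Digit '0' (value 0) x 2^6 = 0
  Digit '0' (value 0) x 2^5 = 0
  Digit '0' (value 0) x 2^4 = 0
  Digit '1' (value 1) x 2^3 = 8
  Digit '0' (value 0) x 2^2 = 0
  Digit '0' (value 0) x 2^1 = 0
  Digit '1' (value 1) x 2^0 = 1
Sum = 7305

7305


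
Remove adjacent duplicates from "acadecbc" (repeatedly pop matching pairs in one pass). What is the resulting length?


Input: acadecbc
Stack-based adjacent duplicate removal:
  Read 'a': push. Stack: a
  Read 'c': push. Stack: ac
  Read 'a': push. Stack: aca
  Read 'd': push. Stack: acad
  Read 'e': push. Stack: acade
  Read 'c': push. Stack: acadec
  Read 'b': push. Stack: acadecb
  Read 'c': push. Stack: acadecbc
Final stack: "acadecbc" (length 8)

8


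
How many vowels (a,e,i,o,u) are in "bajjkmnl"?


Input: bajjkmnl
Checking each character:
  'b' at position 0: consonant
  'a' at position 1: vowel (running total: 1)
  'j' at position 2: consonant
  'j' at position 3: consonant
  'k' at position 4: consonant
  'm' at position 5: consonant
  'n' at position 6: consonant
  'l' at position 7: consonant
Total vowels: 1

1


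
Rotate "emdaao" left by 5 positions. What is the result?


Input: "emdaao", rotate left by 5
First 5 characters: "emdaa"
Remaining characters: "o"
Concatenate remaining + first: "o" + "emdaa" = "oemdaa"

oemdaa


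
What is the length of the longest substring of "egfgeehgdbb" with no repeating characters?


Input: "egfgeehgdbb"
Sliding window (track last position of each char):
  Position 0 ('e'): window [0,0] length 1 -- new best
  Position 1 ('g'): window [0,1] length 2 -- new best
  Position 2 ('f'): window [0,2] length 3 -- new best
  Position 3 ('g'): repeat (last at 1), move window start to 2
  Position 3 ('g'): window [2,3] length 2
  Position 4 ('e'): window [2,4] length 3
  Position 5 ('e'): repeat (last at 4), move window start to 5
  Position 5 ('e'): window [5,5] length 1
  Position 6 ('h'): window [5,6] length 2
  Position 7 ('g'): window [5,7] length 3
  Position 8 ('d'): window [5,8] length 4 -- new best
  Position 9 ('b'): window [5,9] length 5 -- new best
  Position 10 ('b'): repeat (last at 9), move window start to 10
  Position 10 ('b'): window [10,10] length 1
Longest substring with no repeats: "ehgdb" with length 5

5


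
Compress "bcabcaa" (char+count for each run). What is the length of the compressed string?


Input: bcabcaa
Runs:
  'b' x 1 => "b1"
  'c' x 1 => "c1"
  'a' x 1 => "a1"
  'b' x 1 => "b1"
  'c' x 1 => "c1"
  'a' x 2 => "a2"
Compressed: "b1c1a1b1c1a2"
Compressed length: 12

12


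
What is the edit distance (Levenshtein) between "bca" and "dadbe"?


Computing edit distance: "bca" -> "dadbe"
DP table:
           d    a    d    b    e
      0    1    2    3    4    5
  b   1    1    2    3    3    4
  c   2    2    2    3    4    4
  a   3    3    2    3    4    5
Edit distance = dp[3][5] = 5

5


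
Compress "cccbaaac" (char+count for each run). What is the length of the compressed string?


Input: cccbaaac
Runs:
  'c' x 3 => "c3"
  'b' x 1 => "b1"
  'a' x 3 => "a3"
  'c' x 1 => "c1"
Compressed: "c3b1a3c1"
Compressed length: 8

8


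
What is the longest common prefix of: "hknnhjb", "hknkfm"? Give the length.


Words: hknnhjb, hknkfm
  Position 0: all 'h' => match
  Position 1: all 'k' => match
  Position 2: all 'n' => match
  Position 3: ('n', 'k') => mismatch, stop
LCP = "hkn" (length 3)

3


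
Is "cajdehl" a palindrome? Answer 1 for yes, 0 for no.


Input: cajdehl
Reversed: lhedjac
  Compare pos 0 ('c') with pos 6 ('l'): MISMATCH
  Compare pos 1 ('a') with pos 5 ('h'): MISMATCH
  Compare pos 2 ('j') with pos 4 ('e'): MISMATCH
Result: not a palindrome

0


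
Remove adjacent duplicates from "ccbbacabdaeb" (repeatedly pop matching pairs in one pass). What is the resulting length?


Input: ccbbacabdaeb
Stack-based adjacent duplicate removal:
  Read 'c': push. Stack: c
  Read 'c': matches stack top 'c' => pop. Stack: (empty)
  Read 'b': push. Stack: b
  Read 'b': matches stack top 'b' => pop. Stack: (empty)
  Read 'a': push. Stack: a
  Read 'c': push. Stack: ac
  Read 'a': push. Stack: aca
  Read 'b': push. Stack: acab
  Read 'd': push. Stack: acabd
  Read 'a': push. Stack: acabda
  Read 'e': push. Stack: acabdae
  Read 'b': push. Stack: acabdaeb
Final stack: "acabdaeb" (length 8)

8


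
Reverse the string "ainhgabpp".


Input: ainhgabpp
Reading characters right to left:
  Position 8: 'p'
  Position 7: 'p'
  Position 6: 'b'
  Position 5: 'a'
  Position 4: 'g'
  Position 3: 'h'
  Position 2: 'n'
  Position 1: 'i'
  Position 0: 'a'
Reversed: ppbaghnia

ppbaghnia


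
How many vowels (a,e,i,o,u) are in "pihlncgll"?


Input: pihlncgll
Checking each character:
  'p' at position 0: consonant
  'i' at position 1: vowel (running total: 1)
  'h' at position 2: consonant
  'l' at position 3: consonant
  'n' at position 4: consonant
  'c' at position 5: consonant
  'g' at position 6: consonant
  'l' at position 7: consonant
  'l' at position 8: consonant
Total vowels: 1

1


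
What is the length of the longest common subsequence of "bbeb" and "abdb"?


LCS of "bbeb" and "abdb"
DP table:
           a    b    d    b
      0    0    0    0    0
  b   0    0    1    1    1
  b   0    0    1    1    2
  e   0    0    1    1    2
  b   0    0    1    1    2
LCS length = dp[4][4] = 2

2


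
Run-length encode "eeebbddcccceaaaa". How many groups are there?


Input: eeebbddcccceaaaa
Scanning for consecutive runs:
  Group 1: 'e' x 3 (positions 0-2)
  Group 2: 'b' x 2 (positions 3-4)
  Group 3: 'd' x 2 (positions 5-6)
  Group 4: 'c' x 4 (positions 7-10)
  Group 5: 'e' x 1 (positions 11-11)
  Group 6: 'a' x 4 (positions 12-15)
Total groups: 6

6


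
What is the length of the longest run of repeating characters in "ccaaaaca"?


Input: "ccaaaaca"
Scanning for longest run:
  Position 1 ('c'): continues run of 'c', length=2
  Position 2 ('a'): new char, reset run to 1
  Position 3 ('a'): continues run of 'a', length=2
  Position 4 ('a'): continues run of 'a', length=3
  Position 5 ('a'): continues run of 'a', length=4
  Position 6 ('c'): new char, reset run to 1
  Position 7 ('a'): new char, reset run to 1
Longest run: 'a' with length 4

4


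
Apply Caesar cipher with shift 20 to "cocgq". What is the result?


Caesar cipher: shift "cocgq" by 20
  'c' (pos 2) + 20 = pos 22 = 'w'
  'o' (pos 14) + 20 = pos 8 = 'i'
  'c' (pos 2) + 20 = pos 22 = 'w'
  'g' (pos 6) + 20 = pos 0 = 'a'
  'q' (pos 16) + 20 = pos 10 = 'k'
Result: wiwak

wiwak


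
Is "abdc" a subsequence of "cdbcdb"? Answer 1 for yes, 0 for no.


Check if "abdc" is a subsequence of "cdbcdb"
Greedy scan:
  Position 0 ('c'): no match needed
  Position 1 ('d'): no match needed
  Position 2 ('b'): no match needed
  Position 3 ('c'): no match needed
  Position 4 ('d'): no match needed
  Position 5 ('b'): no match needed
Only matched 0/4 characters => not a subsequence

0


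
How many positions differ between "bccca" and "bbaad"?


Comparing "bccca" and "bbaad" position by position:
  Position 0: 'b' vs 'b' => same
  Position 1: 'c' vs 'b' => DIFFER
  Position 2: 'c' vs 'a' => DIFFER
  Position 3: 'c' vs 'a' => DIFFER
  Position 4: 'a' vs 'd' => DIFFER
Positions that differ: 4

4


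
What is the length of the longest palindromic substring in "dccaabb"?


Input: "dccaabb"
Checking substrings for palindromes:
  [1:3] "cc" (len 2) => palindrome
  [3:5] "aa" (len 2) => palindrome
  [5:7] "bb" (len 2) => palindrome
Longest palindromic substring: "cc" with length 2

2


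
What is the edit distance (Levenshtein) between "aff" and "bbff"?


Computing edit distance: "aff" -> "bbff"
DP table:
           b    b    f    f
      0    1    2    3    4
  a   1    1    2    3    4
  f   2    2    2    2    3
  f   3    3    3    2    2
Edit distance = dp[3][4] = 2

2


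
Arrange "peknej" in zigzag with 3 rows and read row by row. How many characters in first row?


Zigzag "peknej" into 3 rows:
Placing characters:
  'p' => row 0
  'e' => row 1
  'k' => row 2
  'n' => row 1
  'e' => row 0
  'j' => row 1
Rows:
  Row 0: "pe"
  Row 1: "enj"
  Row 2: "k"
First row length: 2

2


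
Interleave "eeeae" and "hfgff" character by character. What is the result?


Interleaving "eeeae" and "hfgff":
  Position 0: 'e' from first, 'h' from second => "eh"
  Position 1: 'e' from first, 'f' from second => "ef"
  Position 2: 'e' from first, 'g' from second => "eg"
  Position 3: 'a' from first, 'f' from second => "af"
  Position 4: 'e' from first, 'f' from second => "ef"
Result: ehefegafef

ehefegafef


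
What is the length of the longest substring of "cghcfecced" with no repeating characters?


Input: "cghcfecced"
Sliding window (track last position of each char):
  Position 0 ('c'): window [0,0] length 1 -- new best
  Position 1 ('g'): window [0,1] length 2 -- new best
  Position 2 ('h'): window [0,2] length 3 -- new best
  Position 3 ('c'): repeat (last at 0), move window start to 1
  Position 3 ('c'): window [1,3] length 3
  Position 4 ('f'): window [1,4] length 4 -- new best
  Position 5 ('e'): window [1,5] length 5 -- new best
  Position 6 ('c'): repeat (last at 3), move window start to 4
  Position 6 ('c'): window [4,6] length 3
  Position 7 ('c'): repeat (last at 6), move window start to 7
  Position 7 ('c'): window [7,7] length 1
  Position 8 ('e'): window [7,8] length 2
  Position 9 ('d'): window [7,9] length 3
Longest substring with no repeats: "ghcfe" with length 5

5


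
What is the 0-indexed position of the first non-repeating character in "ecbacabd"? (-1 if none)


Input: ecbacabd
Character frequencies:
  'a': 2
  'b': 2
  'c': 2
  'd': 1
  'e': 1
Scanning left to right for freq == 1:
  Position 0 ('e'): unique! => answer = 0

0


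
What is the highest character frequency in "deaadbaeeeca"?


Input: deaadbaeeeca
Character counts:
  'a': 4
  'b': 1
  'c': 1
  'd': 2
  'e': 4
Maximum frequency: 4

4


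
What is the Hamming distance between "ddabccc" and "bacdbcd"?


Comparing "ddabccc" and "bacdbcd" position by position:
  Position 0: 'd' vs 'b' => differ
  Position 1: 'd' vs 'a' => differ
  Position 2: 'a' vs 'c' => differ
  Position 3: 'b' vs 'd' => differ
  Position 4: 'c' vs 'b' => differ
  Position 5: 'c' vs 'c' => same
  Position 6: 'c' vs 'd' => differ
Total differences (Hamming distance): 6

6


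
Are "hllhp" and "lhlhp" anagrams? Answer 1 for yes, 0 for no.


Strings: "hllhp", "lhlhp"
Sorted first:  hhllp
Sorted second: hhllp
Sorted forms match => anagrams

1


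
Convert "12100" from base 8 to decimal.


Input: "12100" in base 8
Positional expansion:
  Digit '1' (value 1) x 8^4 = 4096
  Digit '2' (value 2) x 8^3 = 1024
  Digit '1' (value 1) x 8^2 = 64
  Digit '0' (value 0) x 8^1 = 0
  Digit '0' (value 0) x 8^0 = 0
Sum = 5184

5184


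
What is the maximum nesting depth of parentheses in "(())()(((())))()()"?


Input: "(())()(((())))()()"
Tracking depth:
  Position 0 '(': depth becomes 1
  Position 1 '(': depth becomes 2
  Position 2 ')': depth becomes 1
  Position 3 ')': depth becomes 0
  Position 4 '(': depth becomes 1
  Position 5 ')': depth becomes 0
  Position 6 '(': depth becomes 1
  Position 7 '(': depth becomes 2
  Position 8 '(': depth becomes 3
  Position 9 '(': depth becomes 4
  Position 10 ')': depth becomes 3
  Position 11 ')': depth becomes 2
  Position 12 ')': depth becomes 1
  Position 13 ')': depth becomes 0
  Position 14 '(': depth becomes 1
  Position 15 ')': depth becomes 0
  Position 16 '(': depth becomes 1
  Position 17 ')': depth becomes 0
Maximum depth reached: 4

4


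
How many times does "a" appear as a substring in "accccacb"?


Searching for "a" in "accccacb"
Scanning each position:
  Position 0: "a" => MATCH
  Position 1: "c" => no
  Position 2: "c" => no
  Position 3: "c" => no
  Position 4: "c" => no
  Position 5: "a" => MATCH
  Position 6: "c" => no
  Position 7: "b" => no
Total occurrences: 2

2


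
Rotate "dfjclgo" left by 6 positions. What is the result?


Input: "dfjclgo", rotate left by 6
First 6 characters: "dfjclg"
Remaining characters: "o"
Concatenate remaining + first: "o" + "dfjclg" = "odfjclg"

odfjclg


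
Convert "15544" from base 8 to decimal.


Input: "15544" in base 8
Positional expansion:
  Digit '1' (value 1) x 8^4 = 4096
  Digit '5' (value 5) x 8^3 = 2560
  Digit '5' (value 5) x 8^2 = 320
  Digit '4' (value 4) x 8^1 = 32
  Digit '4' (value 4) x 8^0 = 4
Sum = 7012

7012


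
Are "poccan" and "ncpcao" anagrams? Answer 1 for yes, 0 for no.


Strings: "poccan", "ncpcao"
Sorted first:  accnop
Sorted second: accnop
Sorted forms match => anagrams

1


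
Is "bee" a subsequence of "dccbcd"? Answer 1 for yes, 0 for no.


Check if "bee" is a subsequence of "dccbcd"
Greedy scan:
  Position 0 ('d'): no match needed
  Position 1 ('c'): no match needed
  Position 2 ('c'): no match needed
  Position 3 ('b'): matches sub[0] = 'b'
  Position 4 ('c'): no match needed
  Position 5 ('d'): no match needed
Only matched 1/3 characters => not a subsequence

0


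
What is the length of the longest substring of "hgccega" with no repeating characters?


Input: "hgccega"
Sliding window (track last position of each char):
  Position 0 ('h'): window [0,0] length 1 -- new best
  Position 1 ('g'): window [0,1] length 2 -- new best
  Position 2 ('c'): window [0,2] length 3 -- new best
  Position 3 ('c'): repeat (last at 2), move window start to 3
  Position 3 ('c'): window [3,3] length 1
  Position 4 ('e'): window [3,4] length 2
  Position 5 ('g'): window [3,5] length 3
  Position 6 ('a'): window [3,6] length 4 -- new best
Longest substring with no repeats: "cega" with length 4

4


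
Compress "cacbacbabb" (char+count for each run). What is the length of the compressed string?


Input: cacbacbabb
Runs:
  'c' x 1 => "c1"
  'a' x 1 => "a1"
  'c' x 1 => "c1"
  'b' x 1 => "b1"
  'a' x 1 => "a1"
  'c' x 1 => "c1"
  'b' x 1 => "b1"
  'a' x 1 => "a1"
  'b' x 2 => "b2"
Compressed: "c1a1c1b1a1c1b1a1b2"
Compressed length: 18

18


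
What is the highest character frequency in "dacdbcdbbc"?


Input: dacdbcdbbc
Character counts:
  'a': 1
  'b': 3
  'c': 3
  'd': 3
Maximum frequency: 3

3


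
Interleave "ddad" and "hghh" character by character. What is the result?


Interleaving "ddad" and "hghh":
  Position 0: 'd' from first, 'h' from second => "dh"
  Position 1: 'd' from first, 'g' from second => "dg"
  Position 2: 'a' from first, 'h' from second => "ah"
  Position 3: 'd' from first, 'h' from second => "dh"
Result: dhdgahdh

dhdgahdh


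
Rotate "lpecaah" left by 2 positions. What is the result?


Input: "lpecaah", rotate left by 2
First 2 characters: "lp"
Remaining characters: "ecaah"
Concatenate remaining + first: "ecaah" + "lp" = "ecaahlp"

ecaahlp


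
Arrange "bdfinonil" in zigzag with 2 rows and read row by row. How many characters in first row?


Zigzag "bdfinonil" into 2 rows:
Placing characters:
  'b' => row 0
  'd' => row 1
  'f' => row 0
  'i' => row 1
  'n' => row 0
  'o' => row 1
  'n' => row 0
  'i' => row 1
  'l' => row 0
Rows:
  Row 0: "bfnnl"
  Row 1: "dioi"
First row length: 5

5


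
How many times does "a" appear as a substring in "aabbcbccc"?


Searching for "a" in "aabbcbccc"
Scanning each position:
  Position 0: "a" => MATCH
  Position 1: "a" => MATCH
  Position 2: "b" => no
  Position 3: "b" => no
  Position 4: "c" => no
  Position 5: "b" => no
  Position 6: "c" => no
  Position 7: "c" => no
  Position 8: "c" => no
Total occurrences: 2

2


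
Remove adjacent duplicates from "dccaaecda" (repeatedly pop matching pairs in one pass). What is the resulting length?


Input: dccaaecda
Stack-based adjacent duplicate removal:
  Read 'd': push. Stack: d
  Read 'c': push. Stack: dc
  Read 'c': matches stack top 'c' => pop. Stack: d
  Read 'a': push. Stack: da
  Read 'a': matches stack top 'a' => pop. Stack: d
  Read 'e': push. Stack: de
  Read 'c': push. Stack: dec
  Read 'd': push. Stack: decd
  Read 'a': push. Stack: decda
Final stack: "decda" (length 5)

5


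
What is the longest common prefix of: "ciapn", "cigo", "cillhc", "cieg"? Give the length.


Words: ciapn, cigo, cillhc, cieg
  Position 0: all 'c' => match
  Position 1: all 'i' => match
  Position 2: ('a', 'g', 'l', 'e') => mismatch, stop
LCP = "ci" (length 2)

2


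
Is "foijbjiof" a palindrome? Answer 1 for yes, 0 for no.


Input: foijbjiof
Reversed: foijbjiof
  Compare pos 0 ('f') with pos 8 ('f'): match
  Compare pos 1 ('o') with pos 7 ('o'): match
  Compare pos 2 ('i') with pos 6 ('i'): match
  Compare pos 3 ('j') with pos 5 ('j'): match
Result: palindrome

1


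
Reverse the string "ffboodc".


Input: ffboodc
Reading characters right to left:
  Position 6: 'c'
  Position 5: 'd'
  Position 4: 'o'
  Position 3: 'o'
  Position 2: 'b'
  Position 1: 'f'
  Position 0: 'f'
Reversed: cdoobff

cdoobff


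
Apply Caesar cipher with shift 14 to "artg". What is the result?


Caesar cipher: shift "artg" by 14
  'a' (pos 0) + 14 = pos 14 = 'o'
  'r' (pos 17) + 14 = pos 5 = 'f'
  't' (pos 19) + 14 = pos 7 = 'h'
  'g' (pos 6) + 14 = pos 20 = 'u'
Result: ofhu

ofhu


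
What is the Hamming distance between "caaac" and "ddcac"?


Comparing "caaac" and "ddcac" position by position:
  Position 0: 'c' vs 'd' => differ
  Position 1: 'a' vs 'd' => differ
  Position 2: 'a' vs 'c' => differ
  Position 3: 'a' vs 'a' => same
  Position 4: 'c' vs 'c' => same
Total differences (Hamming distance): 3

3


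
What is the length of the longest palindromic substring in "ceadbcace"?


Input: "ceadbcace"
Checking substrings for palindromes:
  [5:8] "cac" (len 3) => palindrome
Longest palindromic substring: "cac" with length 3

3


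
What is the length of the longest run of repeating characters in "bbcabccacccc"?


Input: "bbcabccacccc"
Scanning for longest run:
  Position 1 ('b'): continues run of 'b', length=2
  Position 2 ('c'): new char, reset run to 1
  Position 3 ('a'): new char, reset run to 1
  Position 4 ('b'): new char, reset run to 1
  Position 5 ('c'): new char, reset run to 1
  Position 6 ('c'): continues run of 'c', length=2
  Position 7 ('a'): new char, reset run to 1
  Position 8 ('c'): new char, reset run to 1
  Position 9 ('c'): continues run of 'c', length=2
  Position 10 ('c'): continues run of 'c', length=3
  Position 11 ('c'): continues run of 'c', length=4
Longest run: 'c' with length 4

4


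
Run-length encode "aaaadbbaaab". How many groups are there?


Input: aaaadbbaaab
Scanning for consecutive runs:
  Group 1: 'a' x 4 (positions 0-3)
  Group 2: 'd' x 1 (positions 4-4)
  Group 3: 'b' x 2 (positions 5-6)
  Group 4: 'a' x 3 (positions 7-9)
  Group 5: 'b' x 1 (positions 10-10)
Total groups: 5

5


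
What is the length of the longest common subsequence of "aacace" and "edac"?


LCS of "aacace" and "edac"
DP table:
           e    d    a    c
      0    0    0    0    0
  a   0    0    0    1    1
  a   0    0    0    1    1
  c   0    0    0    1    2
  a   0    0    0    1    2
  c   0    0    0    1    2
  e   0    1    1    1    2
LCS length = dp[6][4] = 2

2


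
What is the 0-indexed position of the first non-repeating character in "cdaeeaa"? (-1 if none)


Input: cdaeeaa
Character frequencies:
  'a': 3
  'c': 1
  'd': 1
  'e': 2
Scanning left to right for freq == 1:
  Position 0 ('c'): unique! => answer = 0

0


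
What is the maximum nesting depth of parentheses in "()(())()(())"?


Input: "()(())()(())"
Tracking depth:
  Position 0 '(': depth becomes 1
  Position 1 ')': depth becomes 0
  Position 2 '(': depth becomes 1
  Position 3 '(': depth becomes 2
  Position 4 ')': depth becomes 1
  Position 5 ')': depth becomes 0
  Position 6 '(': depth becomes 1
  Position 7 ')': depth becomes 0
  Position 8 '(': depth becomes 1
  Position 9 '(': depth becomes 2
  Position 10 ')': depth becomes 1
  Position 11 ')': depth becomes 0
Maximum depth reached: 2

2


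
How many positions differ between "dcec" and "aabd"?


Comparing "dcec" and "aabd" position by position:
  Position 0: 'd' vs 'a' => DIFFER
  Position 1: 'c' vs 'a' => DIFFER
  Position 2: 'e' vs 'b' => DIFFER
  Position 3: 'c' vs 'd' => DIFFER
Positions that differ: 4

4


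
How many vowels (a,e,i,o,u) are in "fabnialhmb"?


Input: fabnialhmb
Checking each character:
  'f' at position 0: consonant
  'a' at position 1: vowel (running total: 1)
  'b' at position 2: consonant
  'n' at position 3: consonant
  'i' at position 4: vowel (running total: 2)
  'a' at position 5: vowel (running total: 3)
  'l' at position 6: consonant
  'h' at position 7: consonant
  'm' at position 8: consonant
  'b' at position 9: consonant
Total vowels: 3

3


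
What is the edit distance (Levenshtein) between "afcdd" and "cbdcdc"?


Computing edit distance: "afcdd" -> "cbdcdc"
DP table:
           c    b    d    c    d    c
      0    1    2    3    4    5    6
  a   1    1    2    3    4    5    6
  f   2    2    2    3    4    5    6
  c   3    2    3    3    3    4    5
  d   4    3    3    3    4    3    4
  d   5    4    4    3    4    4    4
Edit distance = dp[5][6] = 4

4


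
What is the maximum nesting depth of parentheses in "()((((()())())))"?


Input: "()((((()())())))"
Tracking depth:
  Position 0 '(': depth becomes 1
  Position 1 ')': depth becomes 0
  Position 2 '(': depth becomes 1
  Position 3 '(': depth becomes 2
  Position 4 '(': depth becomes 3
  Position 5 '(': depth becomes 4
  Position 6 '(': depth becomes 5
  Position 7 ')': depth becomes 4
  Position 8 '(': depth becomes 5
  Position 9 ')': depth becomes 4
  Position 10 ')': depth becomes 3
  Position 11 '(': depth becomes 4
  Position 12 ')': depth becomes 3
  Position 13 ')': depth becomes 2
  Position 14 ')': depth becomes 1
  Position 15 ')': depth becomes 0
Maximum depth reached: 5

5


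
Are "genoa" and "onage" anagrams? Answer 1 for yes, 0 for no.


Strings: "genoa", "onage"
Sorted first:  aegno
Sorted second: aegno
Sorted forms match => anagrams

1


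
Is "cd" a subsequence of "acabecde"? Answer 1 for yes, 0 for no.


Check if "cd" is a subsequence of "acabecde"
Greedy scan:
  Position 0 ('a'): no match needed
  Position 1 ('c'): matches sub[0] = 'c'
  Position 2 ('a'): no match needed
  Position 3 ('b'): no match needed
  Position 4 ('e'): no match needed
  Position 5 ('c'): no match needed
  Position 6 ('d'): matches sub[1] = 'd'
  Position 7 ('e'): no match needed
All 2 characters matched => is a subsequence

1
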